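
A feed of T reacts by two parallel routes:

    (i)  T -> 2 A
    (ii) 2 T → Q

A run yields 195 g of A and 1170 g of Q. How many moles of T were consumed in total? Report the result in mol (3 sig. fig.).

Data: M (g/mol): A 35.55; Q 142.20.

n(A) = 195 / 35.55 = 5.485 mol
n(Q) = 1170 / 142.20 = 8.228 mol
n(T) via (i) = (1/2)×5.485 = 2.743 mol
n(T) via (ii) = (2/1)×8.228 = 16.46 mol
total n(T) = 2.743 + 16.46 = 19.20 mol

19.2 mol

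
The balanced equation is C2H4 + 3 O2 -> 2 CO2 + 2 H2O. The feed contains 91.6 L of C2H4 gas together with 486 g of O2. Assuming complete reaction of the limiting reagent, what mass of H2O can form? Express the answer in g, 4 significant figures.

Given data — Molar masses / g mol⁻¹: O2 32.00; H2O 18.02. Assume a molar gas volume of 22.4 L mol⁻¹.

147.4 g

n(C2H4) = 91.60 / 22.4 = 4.089 mol
n(O2) = 486.0 / 32.00 = 15.19 mol
n/ν for C2H4 = 4.089/1 = 4.089
n/ν for O2 = 15.19/3 = 5.063
Smallest n/ν is C2H4 → limiting reagent.
n(H2O) = (2/1) × 4.089 = 8.178 mol
mass = 8.178 × 18.02 = 147.4 g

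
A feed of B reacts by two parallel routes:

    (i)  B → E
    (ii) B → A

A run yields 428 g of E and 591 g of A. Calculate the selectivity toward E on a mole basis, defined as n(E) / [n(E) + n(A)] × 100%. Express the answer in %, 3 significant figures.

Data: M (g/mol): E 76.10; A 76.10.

42.0 %

n(E) = 428 / 76.10 = 5.624 mol
n(A) = 591 / 76.10 = 7.766 mol
selectivity = 5.624/(5.624+7.766) × 100 = 42.00 %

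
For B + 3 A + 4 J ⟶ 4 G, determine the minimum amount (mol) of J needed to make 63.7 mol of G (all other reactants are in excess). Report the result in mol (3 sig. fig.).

n(G) = 63.70 mol
n(J) = (4/4) × 63.70 = 63.70 mol

63.7 mol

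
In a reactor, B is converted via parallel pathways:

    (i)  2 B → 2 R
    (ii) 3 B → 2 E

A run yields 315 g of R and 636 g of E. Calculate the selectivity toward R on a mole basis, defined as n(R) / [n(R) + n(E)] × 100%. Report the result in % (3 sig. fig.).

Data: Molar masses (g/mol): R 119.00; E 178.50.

n(R) = 315 / 119.00 = 2.647 mol
n(E) = 636 / 178.50 = 3.563 mol
selectivity = 2.647/(2.647+3.563) × 100 = 42.62 %

42.6 %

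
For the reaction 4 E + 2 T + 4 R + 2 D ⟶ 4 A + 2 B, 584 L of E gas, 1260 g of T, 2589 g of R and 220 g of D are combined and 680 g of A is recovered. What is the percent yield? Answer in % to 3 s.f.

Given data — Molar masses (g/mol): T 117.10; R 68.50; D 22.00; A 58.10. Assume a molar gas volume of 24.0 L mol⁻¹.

58.5 %

n(E) = 584.0 / 24.0 = 24.33 mol
n(T) = 1260 / 117.10 = 10.76 mol
n(R) = 2589 / 68.50 = 37.80 mol
n(D) = 220.0 / 22.00 = 10.00 mol
n/ν → E: 6.083, T: 5.380, R: 9.450, D: 5.000; D is limiting.
theoretical n(A) = (4/2) × 10.00 = 20.00 mol → 1162 g
% yield = 680 / 1162 × 100 = 58.52 %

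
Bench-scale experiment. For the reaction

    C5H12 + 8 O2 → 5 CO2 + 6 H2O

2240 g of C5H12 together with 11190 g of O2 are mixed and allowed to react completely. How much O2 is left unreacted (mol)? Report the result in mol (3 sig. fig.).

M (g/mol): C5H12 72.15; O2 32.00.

n(C5H12) = 2240 / 72.15 = 31.05 mol
n(O2) = 11190 / 32.00 = 349.7 mol
n/ν for C5H12 = 31.05/1 = 31.05
n/ν for O2 = 349.7/8 = 43.71
Smallest n/ν is C5H12 → limiting reagent.
O2 consumed = (8/1) × 31.05 = 248.4 mol
O2 remaining = 349.7 − 248.4 = 101.3 mol

101 mol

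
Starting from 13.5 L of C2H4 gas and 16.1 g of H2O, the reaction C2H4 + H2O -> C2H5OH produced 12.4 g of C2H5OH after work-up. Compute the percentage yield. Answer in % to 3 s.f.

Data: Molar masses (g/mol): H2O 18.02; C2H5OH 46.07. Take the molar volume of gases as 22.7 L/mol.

45.3 %

n(C2H4) = 13.50 / 22.7 = 0.5947 mol
n(H2O) = 16.10 / 18.02 = 0.8935 mol
n/ν for C2H4 = 0.5947/1 = 0.5947
n/ν for H2O = 0.8935/1 = 0.8935
Smallest n/ν is C2H4 → limiting reagent.
theoretical n(C2H5OH) = (1/1) × 0.5947 = 0.5947 mol → 27.40 g
% yield = 12.4 / 27.40 × 100 = 45.26 %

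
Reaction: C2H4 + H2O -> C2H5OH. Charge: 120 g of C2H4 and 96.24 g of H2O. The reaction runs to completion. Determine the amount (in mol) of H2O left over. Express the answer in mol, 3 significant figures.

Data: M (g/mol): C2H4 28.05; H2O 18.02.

1.06 mol

n(C2H4) = 120.0 / 28.05 = 4.278 mol
n(H2O) = 96.24 / 18.02 = 5.341 mol
n/ν for C2H4 = 4.278/1 = 4.278
n/ν for H2O = 5.341/1 = 5.341
Smallest n/ν is C2H4 → limiting reagent.
H2O consumed = (1/1) × 4.278 = 4.278 mol
H2O remaining = 5.341 − 4.278 = 1.063 mol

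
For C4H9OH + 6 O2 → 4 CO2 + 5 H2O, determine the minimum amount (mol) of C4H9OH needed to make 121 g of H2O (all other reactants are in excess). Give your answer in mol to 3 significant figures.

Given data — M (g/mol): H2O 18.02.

1.34 mol

n(H2O) = 121 / 18.02 = 6.715 mol
n(C4H9OH) = (1/5) × 6.715 = 1.343 mol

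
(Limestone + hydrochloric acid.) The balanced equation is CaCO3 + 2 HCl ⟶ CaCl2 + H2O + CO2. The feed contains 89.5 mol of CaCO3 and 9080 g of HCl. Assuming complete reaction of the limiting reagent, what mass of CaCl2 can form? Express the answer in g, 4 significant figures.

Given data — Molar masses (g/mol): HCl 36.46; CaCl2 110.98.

9933 g

n(CaCO3) = 89.50 mol
n(HCl) = 9080 / 36.46 = 249.0 mol
n/ν → CaCO3: 89.50, HCl: 124.5; CaCO3 is limiting.
n(CaCl2) = (1/1) × 89.50 = 89.50 mol
mass = 89.50 × 110.98 = 9933 g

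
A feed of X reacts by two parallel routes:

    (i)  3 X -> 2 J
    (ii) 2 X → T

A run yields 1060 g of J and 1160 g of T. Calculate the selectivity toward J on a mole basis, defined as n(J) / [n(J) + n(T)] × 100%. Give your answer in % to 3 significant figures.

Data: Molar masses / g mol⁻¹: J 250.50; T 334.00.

n(J) = 1060 / 250.50 = 4.232 mol
n(T) = 1160 / 334.00 = 3.473 mol
selectivity = 4.232/(4.232+3.473) × 100 = 54.93 %

54.9 %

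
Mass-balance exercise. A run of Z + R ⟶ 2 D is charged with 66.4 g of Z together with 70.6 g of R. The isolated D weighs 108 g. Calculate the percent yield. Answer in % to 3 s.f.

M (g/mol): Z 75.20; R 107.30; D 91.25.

n(Z) = 66.40 / 75.20 = 0.8830 mol
n(R) = 70.60 / 107.30 = 0.6580 mol
n/ν for Z = 0.8830/1 = 0.8830
n/ν for R = 0.6580/1 = 0.6580
Smallest n/ν is R → limiting reagent.
theoretical n(D) = (2/1) × 0.6580 = 1.316 mol → 120.1 g
% yield = 108 / 120.1 × 100 = 89.93 %

89.9 %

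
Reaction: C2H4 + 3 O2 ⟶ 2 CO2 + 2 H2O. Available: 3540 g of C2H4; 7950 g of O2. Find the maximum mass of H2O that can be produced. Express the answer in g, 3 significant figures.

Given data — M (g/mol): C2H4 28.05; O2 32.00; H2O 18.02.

n(C2H4) = 3540 / 28.05 = 126.2 mol
n(O2) = 7950 / 32.00 = 248.4 mol
n/ν for C2H4 = 126.2/1 = 126.2
n/ν for O2 = 248.4/3 = 82.80
Smallest n/ν is O2 → limiting reagent.
n(H2O) = (2/3) × 248.4 = 165.6 mol
mass = 165.6 × 18.02 = 2984 g

2980 g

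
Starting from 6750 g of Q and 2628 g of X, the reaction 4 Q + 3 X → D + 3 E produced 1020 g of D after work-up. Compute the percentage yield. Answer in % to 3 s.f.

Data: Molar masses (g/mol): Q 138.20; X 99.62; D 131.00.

n(Q) = 6750 / 138.20 = 48.84 mol
n(X) = 2628 / 99.62 = 26.38 mol
n/ν for Q = 48.84/4 = 12.21
n/ν for X = 26.38/3 = 8.793
Smallest n/ν is X → limiting reagent.
theoretical n(D) = (1/3) × 26.38 = 8.793 mol → 1152 g
% yield = 1020 / 1152 × 100 = 88.54 %

88.5 %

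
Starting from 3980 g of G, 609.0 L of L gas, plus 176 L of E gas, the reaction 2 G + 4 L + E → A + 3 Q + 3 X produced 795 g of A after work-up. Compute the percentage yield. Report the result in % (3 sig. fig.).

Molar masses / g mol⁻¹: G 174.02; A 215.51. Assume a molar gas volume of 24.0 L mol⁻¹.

n(G) = 3980 / 174.02 = 22.87 mol
n(L) = 609.0 / 24.0 = 25.38 mol
n(E) = 176.0 / 24.0 = 7.333 mol
n/ν → G: 11.44, L: 6.345, E: 7.333; L is limiting.
theoretical n(A) = (1/4) × 25.38 = 6.345 mol → 1367 g
% yield = 795 / 1367 × 100 = 58.16 %

58.2 %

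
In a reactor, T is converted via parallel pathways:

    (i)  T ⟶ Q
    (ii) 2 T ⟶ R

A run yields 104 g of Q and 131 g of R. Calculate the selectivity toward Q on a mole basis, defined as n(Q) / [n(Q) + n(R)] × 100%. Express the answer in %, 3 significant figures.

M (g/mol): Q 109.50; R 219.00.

n(Q) = 104 / 109.50 = 0.9498 mol
n(R) = 131 / 219.00 = 0.5982 mol
selectivity = 0.9498/(0.9498+0.5982) × 100 = 61.36 %

61.4 %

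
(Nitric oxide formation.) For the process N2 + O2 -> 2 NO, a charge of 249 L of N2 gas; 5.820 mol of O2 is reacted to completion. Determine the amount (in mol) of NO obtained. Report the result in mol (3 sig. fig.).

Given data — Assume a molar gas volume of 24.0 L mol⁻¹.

11.6 mol

n(N2) = 249.0 / 24.0 = 10.38 mol
n(O2) = 5.820 mol
n/ν for N2 = 10.38/1 = 10.38
n/ν for O2 = 5.820/1 = 5.820
Smallest n/ν is O2 → limiting reagent.
n(NO) = (2/1) × 5.820 = 11.64 mol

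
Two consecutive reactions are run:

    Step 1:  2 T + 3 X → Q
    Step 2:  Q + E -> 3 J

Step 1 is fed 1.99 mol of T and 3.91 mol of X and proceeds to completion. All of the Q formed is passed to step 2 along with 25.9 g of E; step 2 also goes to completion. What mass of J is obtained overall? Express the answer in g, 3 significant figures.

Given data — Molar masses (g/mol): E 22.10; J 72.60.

217 g

Step 1:
n(T) = 1.990 mol
n(X) = 3.910 mol
n/ν for T = 1.990/2 = 0.9950
n/ν for X = 3.910/3 = 1.303
Smallest n/ν is T → limiting reagent.
n(Q) produced = (1/2) × 1.990 = 0.9950 mol
Step 2:
n(Q) available = 0.9950 mol
n(E) = 25.90 / 22.10 = 1.172 mol
n/ν for Q = 0.9950/1 = 0.9950
n/ν for E = 1.172/1 = 1.172
Smallest n/ν is Q → limiting reagent.
n(J) = (3/1) × 0.9950 = 2.985 mol
mass = 2.985 × 72.60 = 216.7 g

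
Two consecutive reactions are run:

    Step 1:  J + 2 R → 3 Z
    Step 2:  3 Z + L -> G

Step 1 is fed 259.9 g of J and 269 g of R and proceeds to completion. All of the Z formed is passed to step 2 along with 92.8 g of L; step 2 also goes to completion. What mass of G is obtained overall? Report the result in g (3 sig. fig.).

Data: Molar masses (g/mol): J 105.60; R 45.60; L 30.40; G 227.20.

Step 1:
n(J) = 259.9 / 105.60 = 2.461 mol
n(R) = 269.0 / 45.60 = 5.899 mol
n/ν for J = 2.461/1 = 2.461
n/ν for R = 5.899/2 = 2.950
Smallest n/ν is J → limiting reagent.
n(Z) produced = (3/1) × 2.461 = 7.383 mol
Step 2:
n(Z) available = 7.383 mol
n(L) = 92.80 / 30.40 = 3.053 mol
n/ν for Z = 7.383/3 = 2.461
n/ν for L = 3.053/1 = 3.053
Smallest n/ν is Z → limiting reagent.
n(G) = (1/3) × 7.383 = 2.461 mol
mass = 2.461 × 227.20 = 559.1 g

559 g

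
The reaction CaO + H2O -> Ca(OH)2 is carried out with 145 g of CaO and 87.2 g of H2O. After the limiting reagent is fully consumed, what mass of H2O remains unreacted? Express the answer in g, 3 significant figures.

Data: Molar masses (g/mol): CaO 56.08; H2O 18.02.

40.6 g

n(CaO) = 145.0 / 56.08 = 2.586 mol
n(H2O) = 87.20 / 18.02 = 4.839 mol
n/ν for CaO = 2.586/1 = 2.586
n/ν for H2O = 4.839/1 = 4.839
Smallest n/ν is CaO → limiting reagent.
H2O consumed = (1/1) × 2.586 = 2.586 mol
H2O remaining = 4.839 − 2.586 = 2.253 mol
mass = 2.253 × 18.02 = 40.60 g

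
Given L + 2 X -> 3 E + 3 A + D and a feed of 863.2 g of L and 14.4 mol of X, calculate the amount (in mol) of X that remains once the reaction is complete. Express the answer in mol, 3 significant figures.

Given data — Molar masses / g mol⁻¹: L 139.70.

2.04 mol

n(L) = 863.2 / 139.70 = 6.179 mol
n(X) = 14.40 mol
n/ν → L: 6.179, X: 7.200; L is limiting.
X consumed = (2/1) × 6.179 = 12.36 mol
X remaining = 14.40 − 12.36 = 2.040 mol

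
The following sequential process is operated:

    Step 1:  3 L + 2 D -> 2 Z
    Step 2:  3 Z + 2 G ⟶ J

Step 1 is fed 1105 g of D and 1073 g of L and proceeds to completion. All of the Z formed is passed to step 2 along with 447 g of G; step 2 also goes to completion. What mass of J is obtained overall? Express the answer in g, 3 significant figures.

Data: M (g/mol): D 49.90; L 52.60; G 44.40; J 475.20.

2150 g

Step 1:
n(D) = 1105 / 49.90 = 22.14 mol
n(L) = 1073 / 52.60 = 20.40 mol
n/ν for D = 22.14/2 = 11.07
n/ν for L = 20.40/3 = 6.800
Smallest n/ν is L → limiting reagent.
n(Z) produced = (2/3) × 20.40 = 13.60 mol
Step 2:
n(Z) available = 13.60 mol
n(G) = 447.0 / 44.40 = 10.07 mol
n/ν for Z = 13.60/3 = 4.533
n/ν for G = 10.07/2 = 5.035
Smallest n/ν is Z → limiting reagent.
n(J) = (1/3) × 13.60 = 4.533 mol
mass = 4.533 × 475.20 = 2154 g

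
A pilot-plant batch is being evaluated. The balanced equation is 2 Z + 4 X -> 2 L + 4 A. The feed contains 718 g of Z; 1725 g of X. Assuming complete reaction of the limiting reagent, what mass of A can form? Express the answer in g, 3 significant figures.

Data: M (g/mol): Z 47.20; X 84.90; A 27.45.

n(Z) = 718.0 / 47.20 = 15.21 mol
n(X) = 1725 / 84.90 = 20.32 mol
n/ν for Z = 15.21/2 = 7.605
n/ν for X = 20.32/4 = 5.080
Smallest n/ν is X → limiting reagent.
n(A) = (4/4) × 20.32 = 20.32 mol
mass = 20.32 × 27.45 = 557.8 g

558 g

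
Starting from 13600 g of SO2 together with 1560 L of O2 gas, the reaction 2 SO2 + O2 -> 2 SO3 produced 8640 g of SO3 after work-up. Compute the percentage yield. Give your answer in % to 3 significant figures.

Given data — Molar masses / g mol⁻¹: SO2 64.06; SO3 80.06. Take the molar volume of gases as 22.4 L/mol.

n(SO2) = 13600 / 64.06 = 212.3 mol
n(O2) = 1560 / 22.4 = 69.64 mol
n/ν → SO2: 106.2, O2: 69.64; O2 is limiting.
theoretical n(SO3) = (2/1) × 69.64 = 139.3 mol → 11150 g
% yield = 8640 / 11150 × 100 = 77.49 %

77.5 %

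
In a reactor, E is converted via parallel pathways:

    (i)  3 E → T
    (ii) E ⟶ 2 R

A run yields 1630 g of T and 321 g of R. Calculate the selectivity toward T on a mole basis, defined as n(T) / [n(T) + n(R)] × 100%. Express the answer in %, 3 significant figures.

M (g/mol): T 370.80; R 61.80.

n(T) = 1630 / 370.80 = 4.396 mol
n(R) = 321 / 61.80 = 5.194 mol
selectivity = 4.396/(4.396+5.194) × 100 = 45.84 %

45.8 %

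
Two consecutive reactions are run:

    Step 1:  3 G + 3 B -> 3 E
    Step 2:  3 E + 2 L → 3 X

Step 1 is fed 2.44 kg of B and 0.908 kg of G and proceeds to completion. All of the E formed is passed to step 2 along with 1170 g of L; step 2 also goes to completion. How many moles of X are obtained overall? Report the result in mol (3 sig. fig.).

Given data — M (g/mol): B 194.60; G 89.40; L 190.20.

Step 1:
n(B) = 2.440×1000 / 194.60 = 12.54 mol
n(G) = 0.9080×1000 / 89.40 = 10.16 mol
n/ν for B = 12.54/3 = 4.180
n/ν for G = 10.16/3 = 3.387
Smallest n/ν is G → limiting reagent.
n(E) produced = (3/3) × 10.16 = 10.16 mol
Step 2:
n(E) available = 10.16 mol
n(L) = 1170 / 190.20 = 6.151 mol
n/ν for E = 10.16/3 = 3.387
n/ν for L = 6.151/2 = 3.076
Smallest n/ν is L → limiting reagent.
n(X) = (3/2) × 6.151 = 9.227 mol

9.23 mol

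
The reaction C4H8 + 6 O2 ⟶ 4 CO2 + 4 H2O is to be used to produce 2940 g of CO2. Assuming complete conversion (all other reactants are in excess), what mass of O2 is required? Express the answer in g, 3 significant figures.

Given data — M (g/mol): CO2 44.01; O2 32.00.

n(CO2) = 2940 / 44.01 = 66.80 mol
n(O2) = (6/4) × 66.80 = 100.2 mol
mass = 100.2 × 32.00 = 3206 g

3210 g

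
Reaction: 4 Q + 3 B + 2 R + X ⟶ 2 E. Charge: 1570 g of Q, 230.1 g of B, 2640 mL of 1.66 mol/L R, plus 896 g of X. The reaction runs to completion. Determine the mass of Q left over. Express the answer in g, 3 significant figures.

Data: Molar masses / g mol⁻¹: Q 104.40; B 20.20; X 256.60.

n(Q) = 1570 / 104.40 = 15.04 mol
n(B) = 230.1 / 20.20 = 11.39 mol
n(R) = 1.66 × 2640/1000 = 4.382 mol
n(X) = 896.0 / 256.60 = 3.492 mol
n/ν → Q: 3.760, B: 3.797, R: 2.191, X: 3.492; R is limiting.
Q consumed = (4/2) × 4.382 = 8.764 mol
Q remaining = 15.04 − 8.764 = 6.276 mol
mass = 6.276 × 104.40 = 655.2 g

655 g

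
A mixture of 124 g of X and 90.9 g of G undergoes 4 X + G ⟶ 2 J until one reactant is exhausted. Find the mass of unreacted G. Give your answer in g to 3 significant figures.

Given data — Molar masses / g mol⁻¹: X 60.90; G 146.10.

n(X) = 124.0 / 60.90 = 2.036 mol
n(G) = 90.90 / 146.10 = 0.6222 mol
n/ν for X = 2.036/4 = 0.5090
n/ν for G = 0.6222/1 = 0.6222
Smallest n/ν is X → limiting reagent.
G consumed = (1/4) × 2.036 = 0.5090 mol
G remaining = 0.6222 − 0.5090 = 0.1132 mol
mass = 0.1132 × 146.10 = 16.54 g

16.5 g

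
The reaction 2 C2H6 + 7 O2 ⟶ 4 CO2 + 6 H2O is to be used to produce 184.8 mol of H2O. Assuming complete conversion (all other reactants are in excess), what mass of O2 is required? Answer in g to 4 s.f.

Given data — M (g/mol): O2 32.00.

n(H2O) = 184.8 mol
n(O2) = (7/6) × 184.8 = 215.6 mol
mass = 215.6 × 32.00 = 6899 g

6899 g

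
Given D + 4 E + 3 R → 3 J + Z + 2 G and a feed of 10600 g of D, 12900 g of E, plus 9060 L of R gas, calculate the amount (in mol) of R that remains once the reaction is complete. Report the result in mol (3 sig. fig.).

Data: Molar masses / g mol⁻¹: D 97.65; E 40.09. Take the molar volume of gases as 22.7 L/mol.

n(D) = 10600 / 97.65 = 108.6 mol
n(E) = 12900 / 40.09 = 321.8 mol
n(R) = 9060 / 22.7 = 399.1 mol
n/ν for D = 108.6/1 = 108.6
n/ν for E = 321.8/4 = 80.45
n/ν for R = 399.1/3 = 133.0
Smallest n/ν is E → limiting reagent.
R consumed = (3/4) × 321.8 = 241.4 mol
R remaining = 399.1 − 241.4 = 157.7 mol

158 mol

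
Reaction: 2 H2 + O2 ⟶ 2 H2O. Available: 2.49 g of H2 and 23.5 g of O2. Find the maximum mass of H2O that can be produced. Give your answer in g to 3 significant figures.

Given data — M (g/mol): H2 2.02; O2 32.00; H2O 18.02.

22.2 g

n(H2) = 2.490 / 2.02 = 1.233 mol
n(O2) = 23.50 / 32.00 = 0.7344 mol
n/ν for H2 = 1.233/2 = 0.6165
n/ν for O2 = 0.7344/1 = 0.7344
Smallest n/ν is H2 → limiting reagent.
n(H2O) = (2/2) × 1.233 = 1.233 mol
mass = 1.233 × 18.02 = 22.22 g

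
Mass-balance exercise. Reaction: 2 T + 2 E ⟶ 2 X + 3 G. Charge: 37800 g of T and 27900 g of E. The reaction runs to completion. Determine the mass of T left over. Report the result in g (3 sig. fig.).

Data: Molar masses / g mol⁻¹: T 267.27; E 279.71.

n(T) = 37800 / 267.27 = 141.4 mol
n(E) = 27900 / 279.71 = 99.75 mol
n/ν → T: 70.70, E: 49.88; E is limiting.
T consumed = (2/2) × 99.75 = 99.75 mol
T remaining = 141.4 − 99.75 = 41.65 mol
mass = 41.65 × 267.27 = 11130 g

11100 g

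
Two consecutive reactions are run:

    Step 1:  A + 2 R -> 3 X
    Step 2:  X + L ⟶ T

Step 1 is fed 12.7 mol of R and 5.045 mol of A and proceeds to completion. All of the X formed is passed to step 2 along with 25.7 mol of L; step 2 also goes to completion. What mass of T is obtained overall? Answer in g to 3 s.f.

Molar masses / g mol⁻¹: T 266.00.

4030 g

Step 1:
n(R) = 12.70 mol
n(A) = 5.045 mol
n/ν for R = 12.70/2 = 6.350
n/ν for A = 5.045/1 = 5.045
Smallest n/ν is A → limiting reagent.
n(X) produced = (3/1) × 5.045 = 15.14 mol
Step 2:
n(X) available = 15.14 mol
n(L) = 25.70 mol
n/ν for X = 15.14/1 = 15.14
n/ν for L = 25.70/1 = 25.70
Smallest n/ν is X → limiting reagent.
n(T) = (1/1) × 15.14 = 15.14 mol
mass = 15.14 × 266.00 = 4027 g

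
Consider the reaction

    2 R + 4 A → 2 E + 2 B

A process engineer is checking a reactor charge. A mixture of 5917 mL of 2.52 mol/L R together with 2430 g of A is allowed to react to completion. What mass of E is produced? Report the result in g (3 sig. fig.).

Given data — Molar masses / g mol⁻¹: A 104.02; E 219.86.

2570 g

n(R) = 2.52 × 5917/1000 = 14.91 mol
n(A) = 2430 / 104.02 = 23.36 mol
n/ν → R: 7.455, A: 5.840; A is limiting.
n(E) = (2/4) × 23.36 = 11.68 mol
mass = 11.68 × 219.86 = 2568 g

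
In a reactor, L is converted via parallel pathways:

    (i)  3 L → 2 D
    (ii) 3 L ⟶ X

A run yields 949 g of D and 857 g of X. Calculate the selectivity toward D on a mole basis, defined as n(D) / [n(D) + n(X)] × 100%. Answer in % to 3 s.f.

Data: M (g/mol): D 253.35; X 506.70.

n(D) = 949 / 253.35 = 3.746 mol
n(X) = 857 / 506.70 = 1.691 mol
selectivity = 3.746/(3.746+1.691) × 100 = 68.90 %

68.9 %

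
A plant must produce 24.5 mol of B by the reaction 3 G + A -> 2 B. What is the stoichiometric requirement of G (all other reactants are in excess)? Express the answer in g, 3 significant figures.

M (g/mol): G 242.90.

8930 g

n(B) = 24.50 mol
n(G) = (3/2) × 24.50 = 36.75 mol
mass = 36.75 × 242.90 = 8927 g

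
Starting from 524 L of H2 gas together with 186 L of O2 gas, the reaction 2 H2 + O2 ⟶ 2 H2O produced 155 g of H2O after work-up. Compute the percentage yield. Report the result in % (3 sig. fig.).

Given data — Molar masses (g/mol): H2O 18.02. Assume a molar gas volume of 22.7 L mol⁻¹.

n(H2) = 524.0 / 22.7 = 23.08 mol
n(O2) = 186.0 / 22.7 = 8.194 mol
n/ν → H2: 11.54, O2: 8.194; O2 is limiting.
theoretical n(H2O) = (2/1) × 8.194 = 16.39 mol → 295.3 g
% yield = 155 / 295.3 × 100 = 52.49 %

52.5 %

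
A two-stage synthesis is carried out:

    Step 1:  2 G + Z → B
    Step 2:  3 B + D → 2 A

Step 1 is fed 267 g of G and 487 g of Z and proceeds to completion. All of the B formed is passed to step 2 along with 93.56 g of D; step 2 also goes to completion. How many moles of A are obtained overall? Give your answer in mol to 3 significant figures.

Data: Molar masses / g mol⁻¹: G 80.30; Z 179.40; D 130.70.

Step 1:
n(G) = 267.0 / 80.30 = 3.325 mol
n(Z) = 487.0 / 179.40 = 2.715 mol
n/ν for G = 3.325/2 = 1.663
n/ν for Z = 2.715/1 = 2.715
Smallest n/ν is G → limiting reagent.
n(B) produced = (1/2) × 3.325 = 1.663 mol
Step 2:
n(B) available = 1.663 mol
n(D) = 93.56 / 130.70 = 0.7158 mol
n/ν for B = 1.663/3 = 0.5543
n/ν for D = 0.7158/1 = 0.7158
Smallest n/ν is B → limiting reagent.
n(A) = (2/3) × 1.663 = 1.109 mol

1.11 mol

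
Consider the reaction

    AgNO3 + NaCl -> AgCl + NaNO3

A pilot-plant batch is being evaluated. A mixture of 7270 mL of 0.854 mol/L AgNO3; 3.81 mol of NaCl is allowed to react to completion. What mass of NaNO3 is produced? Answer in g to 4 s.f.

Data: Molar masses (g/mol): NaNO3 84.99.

323.8 g

n(AgNO3) = 0.854 × 7270/1000 = 6.209 mol
n(NaCl) = 3.810 mol
n/ν for AgNO3 = 6.209/1 = 6.209
n/ν for NaCl = 3.810/1 = 3.810
Smallest n/ν is NaCl → limiting reagent.
n(NaNO3) = (1/1) × 3.810 = 3.810 mol
mass = 3.810 × 84.99 = 323.8 g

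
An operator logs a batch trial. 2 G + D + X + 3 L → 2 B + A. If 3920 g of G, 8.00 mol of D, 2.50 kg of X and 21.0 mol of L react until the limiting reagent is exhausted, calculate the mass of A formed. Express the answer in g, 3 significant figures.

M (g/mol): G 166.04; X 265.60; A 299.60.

n(G) = 3920 / 166.04 = 23.61 mol
n(D) = 8.000 mol
n(X) = 2.500×1000 / 265.60 = 9.413 mol
n(L) = 21.00 mol
n/ν for G = 23.61/2 = 11.81
n/ν for D = 8.000/1 = 8.000
n/ν for X = 9.413/1 = 9.413
n/ν for L = 21.00/3 = 7.000
Smallest n/ν is L → limiting reagent.
n(A) = (1/3) × 21.00 = 7.000 mol
mass = 7.000 × 299.60 = 2097 g

2100 g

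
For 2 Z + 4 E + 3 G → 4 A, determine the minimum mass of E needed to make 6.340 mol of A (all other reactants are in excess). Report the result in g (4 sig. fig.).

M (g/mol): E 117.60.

n(A) = 6.340 mol
n(E) = (4/4) × 6.340 = 6.340 mol
mass = 6.340 × 117.60 = 745.6 g

745.6 g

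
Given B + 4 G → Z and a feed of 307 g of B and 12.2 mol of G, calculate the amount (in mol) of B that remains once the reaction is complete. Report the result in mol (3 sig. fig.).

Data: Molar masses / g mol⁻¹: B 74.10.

n(B) = 307.0 / 74.10 = 4.143 mol
n(G) = 12.20 mol
n/ν → B: 4.143, G: 3.050; G is limiting.
B consumed = (1/4) × 12.20 = 3.050 mol
B remaining = 4.143 − 3.050 = 1.093 mol

1.09 mol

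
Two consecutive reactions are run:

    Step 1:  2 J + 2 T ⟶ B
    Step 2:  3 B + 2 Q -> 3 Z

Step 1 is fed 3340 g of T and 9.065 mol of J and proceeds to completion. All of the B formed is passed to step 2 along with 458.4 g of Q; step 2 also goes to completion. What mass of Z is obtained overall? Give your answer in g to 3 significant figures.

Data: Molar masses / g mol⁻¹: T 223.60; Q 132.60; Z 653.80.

Step 1:
n(T) = 3340 / 223.60 = 14.94 mol
n(J) = 9.065 mol
n/ν for T = 14.94/2 = 7.470
n/ν for J = 9.065/2 = 4.533
Smallest n/ν is J → limiting reagent.
n(B) produced = (1/2) × 9.065 = 4.533 mol
Step 2:
n(B) available = 4.533 mol
n(Q) = 458.4 / 132.60 = 3.457 mol
n/ν for B = 4.533/3 = 1.511
n/ν for Q = 3.457/2 = 1.729
Smallest n/ν is B → limiting reagent.
n(Z) = (3/3) × 4.533 = 4.533 mol
mass = 4.533 × 653.80 = 2964 g

2960 g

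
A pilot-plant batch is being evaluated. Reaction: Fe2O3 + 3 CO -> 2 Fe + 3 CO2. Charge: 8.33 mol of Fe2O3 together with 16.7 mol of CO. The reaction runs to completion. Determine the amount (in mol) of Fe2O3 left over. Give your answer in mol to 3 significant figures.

2.76 mol

n(Fe2O3) = 8.330 mol
n(CO) = 16.70 mol
n/ν for Fe2O3 = 8.330/1 = 8.330
n/ν for CO = 16.70/3 = 5.567
Smallest n/ν is CO → limiting reagent.
Fe2O3 consumed = (1/3) × 16.70 = 5.567 mol
Fe2O3 remaining = 8.330 − 5.567 = 2.763 mol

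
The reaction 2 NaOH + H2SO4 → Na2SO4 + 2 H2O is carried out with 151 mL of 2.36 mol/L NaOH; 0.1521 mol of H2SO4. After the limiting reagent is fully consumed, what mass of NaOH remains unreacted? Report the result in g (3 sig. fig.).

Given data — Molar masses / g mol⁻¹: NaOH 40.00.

n(NaOH) = 2.36 × 151.0/1000 = 0.3564 mol
n(H2SO4) = 0.1521 mol
n/ν for NaOH = 0.3564/2 = 0.1782
n/ν for H2SO4 = 0.1521/1 = 0.1521
Smallest n/ν is H2SO4 → limiting reagent.
NaOH consumed = (2/1) × 0.1521 = 0.3042 mol
NaOH remaining = 0.3564 − 0.3042 = 0.05220 mol
mass = 0.05220 × 40.00 = 2.088 g

2.09 g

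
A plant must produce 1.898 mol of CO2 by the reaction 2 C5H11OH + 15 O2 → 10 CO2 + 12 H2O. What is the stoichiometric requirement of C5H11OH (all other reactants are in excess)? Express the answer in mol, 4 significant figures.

n(CO2) = 1.898 mol
n(C5H11OH) = (2/10) × 1.898 = 0.3796 mol

0.3796 mol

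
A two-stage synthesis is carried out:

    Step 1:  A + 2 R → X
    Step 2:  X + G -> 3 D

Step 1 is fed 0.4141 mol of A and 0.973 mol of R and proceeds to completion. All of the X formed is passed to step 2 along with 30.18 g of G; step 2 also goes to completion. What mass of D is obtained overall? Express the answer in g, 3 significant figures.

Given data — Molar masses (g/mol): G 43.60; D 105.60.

131 g

Step 1:
n(A) = 0.4141 mol
n(R) = 0.9730 mol
n/ν → A: 0.4141, R: 0.4865; A is limiting.
n(X) produced = (1/1) × 0.4141 = 0.4141 mol
Step 2:
n(X) available = 0.4141 mol
n(G) = 30.18 / 43.60 = 0.6922 mol
n/ν → X: 0.4141, G: 0.6922; X is limiting.
n(D) = (3/1) × 0.4141 = 1.242 mol
mass = 1.242 × 105.60 = 131.2 g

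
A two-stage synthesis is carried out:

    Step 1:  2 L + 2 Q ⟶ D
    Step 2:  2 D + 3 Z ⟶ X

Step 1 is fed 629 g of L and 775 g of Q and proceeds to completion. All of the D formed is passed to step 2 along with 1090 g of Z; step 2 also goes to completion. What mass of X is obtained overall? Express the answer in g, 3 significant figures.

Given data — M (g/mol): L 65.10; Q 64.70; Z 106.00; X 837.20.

2020 g

Step 1:
n(L) = 629.0 / 65.10 = 9.662 mol
n(Q) = 775.0 / 64.70 = 11.98 mol
n/ν for L = 9.662/2 = 4.831
n/ν for Q = 11.98/2 = 5.990
Smallest n/ν is L → limiting reagent.
n(D) produced = (1/2) × 9.662 = 4.831 mol
Step 2:
n(D) available = 4.831 mol
n(Z) = 1090 / 106.00 = 10.28 mol
n/ν for D = 4.831/2 = 2.416
n/ν for Z = 10.28/3 = 3.427
Smallest n/ν is D → limiting reagent.
n(X) = (1/2) × 4.831 = 2.416 mol
mass = 2.416 × 837.20 = 2023 g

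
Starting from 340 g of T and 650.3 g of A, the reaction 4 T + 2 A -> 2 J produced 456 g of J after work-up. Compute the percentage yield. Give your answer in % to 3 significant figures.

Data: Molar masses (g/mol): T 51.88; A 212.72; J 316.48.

n(T) = 340.0 / 51.88 = 6.554 mol
n(A) = 650.3 / 212.72 = 3.057 mol
n/ν for T = 6.554/4 = 1.639
n/ν for A = 3.057/2 = 1.529
Smallest n/ν is A → limiting reagent.
theoretical n(J) = (2/2) × 3.057 = 3.057 mol → 967.5 g
% yield = 456 / 967.5 × 100 = 47.13 %

47.1 %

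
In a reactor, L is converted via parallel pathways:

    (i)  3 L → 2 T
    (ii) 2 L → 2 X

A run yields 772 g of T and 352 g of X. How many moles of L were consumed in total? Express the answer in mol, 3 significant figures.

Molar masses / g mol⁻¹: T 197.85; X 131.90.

8.52 mol

n(T) = 772 / 197.85 = 3.902 mol
n(X) = 352 / 131.90 = 2.669 mol
n(L) via (i) = (3/2)×3.902 = 5.853 mol
n(L) via (ii) = (2/2)×2.669 = 2.669 mol
total n(L) = 5.853 + 2.669 = 8.522 mol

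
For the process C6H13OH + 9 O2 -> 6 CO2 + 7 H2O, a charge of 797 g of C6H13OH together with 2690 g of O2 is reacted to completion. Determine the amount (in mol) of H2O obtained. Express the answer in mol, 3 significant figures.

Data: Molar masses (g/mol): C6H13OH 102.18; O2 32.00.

n(C6H13OH) = 797.0 / 102.18 = 7.800 mol
n(O2) = 2690 / 32.00 = 84.06 mol
n/ν for C6H13OH = 7.800/1 = 7.800
n/ν for O2 = 84.06/9 = 9.340
Smallest n/ν is C6H13OH → limiting reagent.
n(H2O) = (7/1) × 7.800 = 54.60 mol

54.6 mol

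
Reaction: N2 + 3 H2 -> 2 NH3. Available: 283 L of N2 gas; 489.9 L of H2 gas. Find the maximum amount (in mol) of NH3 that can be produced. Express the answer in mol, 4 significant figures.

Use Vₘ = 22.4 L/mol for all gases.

14.58 mol

n(N2) = 283.0 / 22.4 = 12.63 mol
n(H2) = 489.9 / 22.4 = 21.87 mol
n/ν → N2: 12.63, H2: 7.290; H2 is limiting.
n(NH3) = (2/3) × 21.87 = 14.58 mol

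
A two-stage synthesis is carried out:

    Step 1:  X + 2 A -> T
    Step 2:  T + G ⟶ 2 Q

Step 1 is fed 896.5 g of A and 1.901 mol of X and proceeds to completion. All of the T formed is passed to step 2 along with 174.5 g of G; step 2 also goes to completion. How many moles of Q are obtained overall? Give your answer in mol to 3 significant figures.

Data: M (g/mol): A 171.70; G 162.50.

2.15 mol

Step 1:
n(A) = 896.5 / 171.70 = 5.221 mol
n(X) = 1.901 mol
n/ν for A = 5.221/2 = 2.611
n/ν for X = 1.901/1 = 1.901
Smallest n/ν is X → limiting reagent.
n(T) produced = (1/1) × 1.901 = 1.901 mol
Step 2:
n(T) available = 1.901 mol
n(G) = 174.5 / 162.50 = 1.074 mol
n/ν for T = 1.901/1 = 1.901
n/ν for G = 1.074/1 = 1.074
Smallest n/ν is G → limiting reagent.
n(Q) = (2/1) × 1.074 = 2.148 mol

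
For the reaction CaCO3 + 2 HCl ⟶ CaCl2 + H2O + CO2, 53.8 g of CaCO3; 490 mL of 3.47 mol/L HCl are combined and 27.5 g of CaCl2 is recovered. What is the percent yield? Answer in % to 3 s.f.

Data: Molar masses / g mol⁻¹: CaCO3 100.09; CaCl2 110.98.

46.1 %

n(CaCO3) = 53.80 / 100.09 = 0.5375 mol
n(HCl) = 3.47 × 490.0/1000 = 1.700 mol
n/ν → CaCO3: 0.5375, HCl: 0.8500; CaCO3 is limiting.
theoretical n(CaCl2) = (1/1) × 0.5375 = 0.5375 mol → 59.65 g
% yield = 27.5 / 59.65 × 100 = 46.10 %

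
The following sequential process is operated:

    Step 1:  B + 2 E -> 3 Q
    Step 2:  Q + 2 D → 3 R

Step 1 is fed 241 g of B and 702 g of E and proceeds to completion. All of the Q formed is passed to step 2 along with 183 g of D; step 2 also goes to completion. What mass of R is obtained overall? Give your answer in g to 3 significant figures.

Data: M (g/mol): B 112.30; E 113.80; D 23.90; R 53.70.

Step 1:
n(B) = 241.0 / 112.30 = 2.146 mol
n(E) = 702.0 / 113.80 = 6.169 mol
n/ν for B = 2.146/1 = 2.146
n/ν for E = 6.169/2 = 3.085
Smallest n/ν is B → limiting reagent.
n(Q) produced = (3/1) × 2.146 = 6.438 mol
Step 2:
n(Q) available = 6.438 mol
n(D) = 183.0 / 23.90 = 7.657 mol
n/ν for Q = 6.438/1 = 6.438
n/ν for D = 7.657/2 = 3.829
Smallest n/ν is D → limiting reagent.
n(R) = (3/2) × 7.657 = 11.49 mol
mass = 11.49 × 53.70 = 617.0 g

617 g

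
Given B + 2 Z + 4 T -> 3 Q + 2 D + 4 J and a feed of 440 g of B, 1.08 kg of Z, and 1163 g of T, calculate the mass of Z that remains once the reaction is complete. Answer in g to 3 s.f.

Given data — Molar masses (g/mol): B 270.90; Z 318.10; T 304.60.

n(B) = 440.0 / 270.90 = 1.624 mol
n(Z) = 1.080×1000 / 318.10 = 3.395 mol
n(T) = 1163 / 304.60 = 3.818 mol
n/ν for B = 1.624/1 = 1.624
n/ν for Z = 3.395/2 = 1.698
n/ν for T = 3.818/4 = 0.9545
Smallest n/ν is T → limiting reagent.
Z consumed = (2/4) × 3.818 = 1.909 mol
Z remaining = 3.395 − 1.909 = 1.486 mol
mass = 1.486 × 318.10 = 472.7 g

473 g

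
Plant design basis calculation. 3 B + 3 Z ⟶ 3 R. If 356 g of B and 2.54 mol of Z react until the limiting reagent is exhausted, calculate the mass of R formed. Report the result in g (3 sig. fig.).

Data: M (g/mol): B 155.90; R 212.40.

485 g

n(B) = 356.0 / 155.90 = 2.284 mol
n(Z) = 2.540 mol
n/ν → B: 0.7613, Z: 0.8467; B is limiting.
n(R) = (3/3) × 2.284 = 2.284 mol
mass = 2.284 × 212.40 = 485.1 g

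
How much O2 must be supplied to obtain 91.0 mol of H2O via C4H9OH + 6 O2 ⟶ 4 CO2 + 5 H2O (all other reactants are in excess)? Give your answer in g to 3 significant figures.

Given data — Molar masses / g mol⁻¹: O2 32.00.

3490 g

n(H2O) = 91.00 mol
n(O2) = (6/5) × 91.00 = 109.2 mol
mass = 109.2 × 32.00 = 3494 g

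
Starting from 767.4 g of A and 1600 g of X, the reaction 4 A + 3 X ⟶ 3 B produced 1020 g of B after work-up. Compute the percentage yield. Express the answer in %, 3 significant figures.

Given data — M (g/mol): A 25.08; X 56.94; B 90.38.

49.2 %

n(A) = 767.4 / 25.08 = 30.60 mol
n(X) = 1600 / 56.94 = 28.10 mol
n/ν for A = 30.60/4 = 7.650
n/ν for X = 28.10/3 = 9.367
Smallest n/ν is A → limiting reagent.
theoretical n(B) = (3/4) × 30.60 = 22.95 mol → 2074 g
% yield = 1020 / 2074 × 100 = 49.18 %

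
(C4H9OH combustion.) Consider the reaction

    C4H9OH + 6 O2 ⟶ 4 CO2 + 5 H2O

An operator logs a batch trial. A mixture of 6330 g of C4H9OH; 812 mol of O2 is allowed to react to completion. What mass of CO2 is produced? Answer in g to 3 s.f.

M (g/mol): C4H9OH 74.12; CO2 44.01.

n(C4H9OH) = 6330 / 74.12 = 85.40 mol
n(O2) = 812.0 mol
n/ν for C4H9OH = 85.40/1 = 85.40
n/ν for O2 = 812.0/6 = 135.3
Smallest n/ν is C4H9OH → limiting reagent.
n(CO2) = (4/1) × 85.40 = 341.6 mol
mass = 341.6 × 44.01 = 15030 g

15000 g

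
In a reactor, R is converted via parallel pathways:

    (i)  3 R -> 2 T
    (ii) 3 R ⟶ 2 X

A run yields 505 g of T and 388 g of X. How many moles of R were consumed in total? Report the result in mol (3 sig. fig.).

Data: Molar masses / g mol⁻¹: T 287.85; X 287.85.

4.65 mol

n(T) = 505 / 287.85 = 1.754 mol
n(X) = 388 / 287.85 = 1.348 mol
n(R) via (i) = (3/2)×1.754 = 2.631 mol
n(R) via (ii) = (3/2)×1.348 = 2.022 mol
total n(R) = 2.631 + 2.022 = 4.653 mol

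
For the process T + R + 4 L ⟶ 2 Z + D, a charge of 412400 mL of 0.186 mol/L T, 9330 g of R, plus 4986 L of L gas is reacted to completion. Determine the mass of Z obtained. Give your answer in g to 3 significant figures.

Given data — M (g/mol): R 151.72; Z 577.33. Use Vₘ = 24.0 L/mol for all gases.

n(T) = 0.186 × 412400/1000 = 76.71 mol
n(R) = 9330 / 151.72 = 61.49 mol
n(L) = 4986 / 24.0 = 207.8 mol
n/ν → T: 76.71, R: 61.49, L: 51.95; L is limiting.
n(Z) = (2/4) × 207.8 = 103.9 mol
mass = 103.9 × 577.33 = 59980 g

60000 g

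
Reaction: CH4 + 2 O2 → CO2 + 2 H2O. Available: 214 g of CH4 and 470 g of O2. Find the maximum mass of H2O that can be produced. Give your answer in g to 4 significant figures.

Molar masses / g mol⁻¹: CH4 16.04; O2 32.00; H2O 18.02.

n(CH4) = 214.0 / 16.04 = 13.34 mol
n(O2) = 470.0 / 32.00 = 14.69 mol
n/ν for CH4 = 13.34/1 = 13.34
n/ν for O2 = 14.69/2 = 7.345
Smallest n/ν is O2 → limiting reagent.
n(H2O) = (2/2) × 14.69 = 14.69 mol
mass = 14.69 × 18.02 = 264.7 g

264.7 g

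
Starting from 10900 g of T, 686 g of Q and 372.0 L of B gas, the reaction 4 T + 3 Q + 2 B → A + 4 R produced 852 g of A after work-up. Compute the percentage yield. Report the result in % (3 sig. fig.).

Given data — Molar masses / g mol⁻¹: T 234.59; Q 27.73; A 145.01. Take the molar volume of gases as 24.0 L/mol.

75.8 %

n(T) = 10900 / 234.59 = 46.46 mol
n(Q) = 686.0 / 27.73 = 24.74 mol
n(B) = 372.0 / 24.0 = 15.50 mol
n/ν → T: 11.62, Q: 8.247, B: 7.750; B is limiting.
theoretical n(A) = (1/2) × 15.50 = 7.750 mol → 1124 g
% yield = 852 / 1124 × 100 = 75.80 %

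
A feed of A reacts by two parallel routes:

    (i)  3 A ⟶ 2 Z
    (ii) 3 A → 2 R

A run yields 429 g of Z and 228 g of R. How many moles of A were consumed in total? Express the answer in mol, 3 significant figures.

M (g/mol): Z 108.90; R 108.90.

n(Z) = 429 / 108.90 = 3.939 mol
n(R) = 228 / 108.90 = 2.094 mol
n(A) via (i) = (3/2)×3.939 = 5.909 mol
n(A) via (ii) = (3/2)×2.094 = 3.141 mol
total n(A) = 5.909 + 3.141 = 9.050 mol

9.05 mol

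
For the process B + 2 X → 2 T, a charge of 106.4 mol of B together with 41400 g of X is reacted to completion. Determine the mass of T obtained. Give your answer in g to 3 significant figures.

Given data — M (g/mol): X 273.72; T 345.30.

52200 g

n(B) = 106.4 mol
n(X) = 41400 / 273.72 = 151.2 mol
n/ν for B = 106.4/1 = 106.4
n/ν for X = 151.2/2 = 75.60
Smallest n/ν is X → limiting reagent.
n(T) = (2/2) × 151.2 = 151.2 mol
mass = 151.2 × 345.30 = 52210 g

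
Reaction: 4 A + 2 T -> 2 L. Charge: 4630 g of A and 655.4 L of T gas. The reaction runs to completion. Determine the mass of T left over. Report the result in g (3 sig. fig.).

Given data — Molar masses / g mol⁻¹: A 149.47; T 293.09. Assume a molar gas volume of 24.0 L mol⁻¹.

n(A) = 4630 / 149.47 = 30.98 mol
n(T) = 655.4 / 24.0 = 27.31 mol
n/ν for A = 30.98/4 = 7.745
n/ν for T = 27.31/2 = 13.66
Smallest n/ν is A → limiting reagent.
T consumed = (2/4) × 30.98 = 15.49 mol
T remaining = 27.31 − 15.49 = 11.82 mol
mass = 11.82 × 293.09 = 3464 g

3460 g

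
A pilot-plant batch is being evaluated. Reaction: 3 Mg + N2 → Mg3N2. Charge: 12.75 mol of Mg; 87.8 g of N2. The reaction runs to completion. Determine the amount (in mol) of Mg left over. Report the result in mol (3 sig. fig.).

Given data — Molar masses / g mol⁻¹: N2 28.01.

3.35 mol

n(Mg) = 12.75 mol
n(N2) = 87.80 / 28.01 = 3.135 mol
n/ν for Mg = 12.75/3 = 4.250
n/ν for N2 = 3.135/1 = 3.135
Smallest n/ν is N2 → limiting reagent.
Mg consumed = (3/1) × 3.135 = 9.405 mol
Mg remaining = 12.75 − 9.405 = 3.345 mol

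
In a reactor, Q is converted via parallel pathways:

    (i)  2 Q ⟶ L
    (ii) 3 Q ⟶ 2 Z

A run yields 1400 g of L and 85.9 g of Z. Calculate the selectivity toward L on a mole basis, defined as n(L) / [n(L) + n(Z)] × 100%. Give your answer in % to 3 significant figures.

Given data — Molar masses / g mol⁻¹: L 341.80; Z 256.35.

92.4 %

n(L) = 1400 / 341.80 = 4.096 mol
n(Z) = 85.9 / 256.35 = 0.3351 mol
selectivity = 4.096/(4.096+0.3351) × 100 = 92.44 %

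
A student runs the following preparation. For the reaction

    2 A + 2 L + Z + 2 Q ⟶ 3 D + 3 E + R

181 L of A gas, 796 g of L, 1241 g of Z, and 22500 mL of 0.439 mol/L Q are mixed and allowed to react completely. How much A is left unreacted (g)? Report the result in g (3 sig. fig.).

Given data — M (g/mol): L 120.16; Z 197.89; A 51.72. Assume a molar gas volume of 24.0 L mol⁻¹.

47.4 g

n(A) = 181.0 / 24.0 = 7.542 mol
n(L) = 796.0 / 120.16 = 6.625 mol
n(Z) = 1241 / 197.89 = 6.271 mol
n(Q) = 0.439 × 22500/1000 = 9.878 mol
n/ν for A = 7.542/2 = 3.771
n/ν for L = 6.625/2 = 3.313
n/ν for Z = 6.271/1 = 6.271
n/ν for Q = 9.878/2 = 4.939
Smallest n/ν is L → limiting reagent.
A consumed = (2/2) × 6.625 = 6.625 mol
A remaining = 7.542 − 6.625 = 0.9170 mol
mass = 0.9170 × 51.72 = 47.43 g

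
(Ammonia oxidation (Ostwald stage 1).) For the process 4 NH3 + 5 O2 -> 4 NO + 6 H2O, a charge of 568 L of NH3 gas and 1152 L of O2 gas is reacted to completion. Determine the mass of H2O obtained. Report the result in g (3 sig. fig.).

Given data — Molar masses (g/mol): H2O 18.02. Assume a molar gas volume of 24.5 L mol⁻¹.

n(NH3) = 568.0 / 24.5 = 23.18 mol
n(O2) = 1152 / 24.5 = 47.02 mol
n/ν for NH3 = 23.18/4 = 5.795
n/ν for O2 = 47.02/5 = 9.404
Smallest n/ν is NH3 → limiting reagent.
n(H2O) = (6/4) × 23.18 = 34.77 mol
mass = 34.77 × 18.02 = 626.6 g

627 g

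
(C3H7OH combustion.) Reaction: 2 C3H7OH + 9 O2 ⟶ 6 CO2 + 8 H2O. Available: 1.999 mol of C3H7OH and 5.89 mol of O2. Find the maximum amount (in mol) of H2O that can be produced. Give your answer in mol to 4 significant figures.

5.236 mol

n(C3H7OH) = 1.999 mol
n(O2) = 5.890 mol
n/ν for C3H7OH = 1.999/2 = 0.9995
n/ν for O2 = 5.890/9 = 0.6544
Smallest n/ν is O2 → limiting reagent.
n(H2O) = (8/9) × 5.890 = 5.236 mol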